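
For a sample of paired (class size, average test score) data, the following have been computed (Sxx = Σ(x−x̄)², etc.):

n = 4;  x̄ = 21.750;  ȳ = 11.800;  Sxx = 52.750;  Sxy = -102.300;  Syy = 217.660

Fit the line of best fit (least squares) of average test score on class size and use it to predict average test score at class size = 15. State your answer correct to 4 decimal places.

b = Sxy/Sxx = -102.3/52.75 = -1.939336
a = ȳ − b·x̄ = 11.8 − (-1.939336)·21.75 = 53.980569
ŷ(15) = a + b·15 = 53.980569 + (-1.939336)·15 = 24.890521

24.8905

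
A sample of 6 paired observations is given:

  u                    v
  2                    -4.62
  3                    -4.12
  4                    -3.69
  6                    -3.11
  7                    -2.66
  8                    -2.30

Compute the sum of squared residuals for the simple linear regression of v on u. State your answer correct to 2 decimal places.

0.02

n = 6, Σx = 30, Σy = -20.5, Σxy = -92.04, Σx² = 178, Σy² = 73.9726
Sxx = Σx² − (Σx)²/n = 178 − 150 = 28
Sxy = Σxy − (Σx)(Σy)/n = -92.04 − (-102.5) = 10.46
Syy = Σy² − (Σy)²/n = 73.9726 − 70.041667 = 3.930933
b = Sxy/Sxx = 10.46/28 = 0.373571
SSE = Syy − b·Sxy = 3.930933 − 0.373571·10.46 = 0.023376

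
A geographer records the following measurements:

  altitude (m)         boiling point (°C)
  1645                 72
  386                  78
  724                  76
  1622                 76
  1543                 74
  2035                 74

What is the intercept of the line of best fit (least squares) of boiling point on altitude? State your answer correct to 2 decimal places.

78.35

n = 6, Σx = 7955, Σy = 450, Σxy = 591616, Σx² = 12532155
Sxx = Σx² − (Σx)²/n = 12532155 − 10547004.166667 = 1985150.833333
Sxy = Σxy − (Σx)(Σy)/n = 591616 − 596625 = -5009
b = Sxy/Sxx = -5009/1985150.833333 = -0.002523
a = ȳ − b·x̄ = 75 − (-0.002523)·1325.833333 = 78.345388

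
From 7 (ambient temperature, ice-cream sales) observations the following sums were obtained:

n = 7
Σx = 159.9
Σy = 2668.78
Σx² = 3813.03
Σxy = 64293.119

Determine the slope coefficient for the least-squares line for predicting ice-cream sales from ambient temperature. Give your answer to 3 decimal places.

Sxx = Σx² − (Σx)²/n = 3813.03 − 3652.572857 = 160.457143
Sxy = Σxy − (Σx)(Σy)/n = 64293.119 − 60962.560286 = 3330.558714
b = Sxy/Sxx = 3330.558714/160.457143 = 20.756687

20.757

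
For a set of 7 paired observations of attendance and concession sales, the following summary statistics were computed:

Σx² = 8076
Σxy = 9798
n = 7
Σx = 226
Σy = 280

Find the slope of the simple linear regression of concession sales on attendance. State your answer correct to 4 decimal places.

Sxx = Σx² − (Σx)²/n = 8076 − 7296.571429 = 779.428571
Sxy = Σxy − (Σx)(Σy)/n = 9798 − 9040 = 758
b = Sxy/Sxx = 758/779.428571 = 0.972507

0.9725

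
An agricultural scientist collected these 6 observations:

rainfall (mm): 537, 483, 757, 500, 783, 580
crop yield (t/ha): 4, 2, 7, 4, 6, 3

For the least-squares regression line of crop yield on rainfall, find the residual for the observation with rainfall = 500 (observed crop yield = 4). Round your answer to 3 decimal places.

1.004

n = 6, Σx = 3640, Σy = 26, Σxy = 16851, Σx² = 2294196
Sxx = Σx² − (Σx)²/n = 2294196 − 2208266.666667 = 85929.333333
Sxy = Σxy − (Σx)(Σy)/n = 16851 − 15773.333333 = 1077.666667
b = Sxy/Sxx = 1077.666667/85929.333333 = 0.012541
a = ȳ − b·x̄ = 4.333333 − 0.012541·606.666667 = -3.275063
ŷ(500) = -3.275063 + 0.012541·500 = 2.995593
residual = y − ŷ = 4 − 2.995593 = 1.004407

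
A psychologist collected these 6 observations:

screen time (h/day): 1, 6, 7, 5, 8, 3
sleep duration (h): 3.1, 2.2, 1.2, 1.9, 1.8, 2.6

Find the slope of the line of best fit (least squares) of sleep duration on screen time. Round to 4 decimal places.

-0.2235

n = 6, Σx = 30, Σy = 12.8, Σxy = 56.4, Σx² = 184
Sxx = Σx² − (Σx)²/n = 184 − 150 = 34
Sxy = Σxy − (Σx)(Σy)/n = 56.4 − 64 = -7.6
b = Sxy/Sxx = -7.6/34 = -0.223529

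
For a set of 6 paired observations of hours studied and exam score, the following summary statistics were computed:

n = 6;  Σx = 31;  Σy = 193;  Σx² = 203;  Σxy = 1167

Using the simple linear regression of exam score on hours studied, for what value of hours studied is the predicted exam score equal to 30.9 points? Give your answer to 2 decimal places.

4.85

Sxx = Σx² − (Σx)²/n = 203 − 160.166667 = 42.833333
Sxy = Σxy − (Σx)(Σy)/n = 1167 − 997.166667 = 169.833333
b = Sxy/Sxx = 169.833333/42.833333 = 3.964981
a = ȳ − b·x̄ = 32.166667 − 3.964981·5.166667 = 11.680934
Set a + b·x = 30.9: x = (30.9 − 11.680934) / 3.964981 = 4.847203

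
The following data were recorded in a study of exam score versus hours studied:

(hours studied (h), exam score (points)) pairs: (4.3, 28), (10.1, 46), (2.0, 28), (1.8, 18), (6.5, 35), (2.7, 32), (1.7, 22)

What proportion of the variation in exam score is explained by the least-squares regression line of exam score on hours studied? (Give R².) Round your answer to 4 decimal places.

n = 7, Σx = 29.1, Σy = 209, Σxy = 1024.7, Σx² = 180.17, Σy² = 6741
Sxx = Σx² − (Σx)²/n = 180.17 − 120.972857 = 59.197143
Sxy = Σxy − (Σx)(Σy)/n = 1024.7 − 868.842857 = 155.857143
Syy = Σy² − (Σy)²/n = 6741 − 6240.142857 = 500.857143
R² = Sxy²/(Sxx·Syy) = (155.857143)²/(59.197143·500.857143) = 0.819292

0.8193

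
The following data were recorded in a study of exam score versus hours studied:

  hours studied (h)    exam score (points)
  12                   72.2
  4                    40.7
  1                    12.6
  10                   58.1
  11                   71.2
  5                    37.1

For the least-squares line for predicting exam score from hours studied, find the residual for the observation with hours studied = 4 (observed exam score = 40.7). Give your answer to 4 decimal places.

8.0558

n = 6, Σx = 43, Σy = 291.9, Σxy = 2591.5, Σx² = 407
Sxx = Σx² − (Σx)²/n = 407 − 308.166667 = 98.833333
Sxy = Σxy − (Σx)(Σy)/n = 2591.5 − 2091.95 = 499.55
b = Sxy/Sxx = 499.55/98.833333 = 5.054469
a = ȳ − b·x̄ = 48.65 − 5.054469·7.166667 = 12.426307
ŷ(4) = 12.426307 + 5.054469·4 = 32.644182
residual = y − ŷ = 40.7 − 32.644182 = 8.055818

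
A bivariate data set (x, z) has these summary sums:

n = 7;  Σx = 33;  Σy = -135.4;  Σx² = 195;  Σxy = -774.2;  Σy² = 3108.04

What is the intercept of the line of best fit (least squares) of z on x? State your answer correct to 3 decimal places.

-3.096

Sxx = Σx² − (Σx)²/n = 195 − 155.571429 = 39.428571
Sxy = Σxy − (Σx)(Σy)/n = -774.2 − (-638.314286) = -135.885714
b = Sxy/Sxx = -135.885714/39.428571 = -3.446377
a = ȳ − b·x̄ = -19.342857 − (-3.446377)·4.714286 = -3.095652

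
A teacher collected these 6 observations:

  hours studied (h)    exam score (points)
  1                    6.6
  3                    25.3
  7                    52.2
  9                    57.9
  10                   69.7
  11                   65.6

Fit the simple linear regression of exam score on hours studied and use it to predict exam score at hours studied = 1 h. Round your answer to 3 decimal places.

n = 6, Σx = 41, Σy = 277.3, Σxy = 2387.6, Σx² = 361
Sxx = Σx² − (Σx)²/n = 361 − 280.166667 = 80.833333
Sxy = Σxy − (Σx)(Σy)/n = 2387.6 − 1894.883333 = 492.716667
b = Sxy/Sxx = 492.716667/80.833333 = 6.095464
a = ȳ − b·x̄ = 46.216667 − 6.095464·6.833333 = 4.564330
ŷ(1) = a + b·1 = 4.564330 + 6.095464·1 = 10.659794

10.660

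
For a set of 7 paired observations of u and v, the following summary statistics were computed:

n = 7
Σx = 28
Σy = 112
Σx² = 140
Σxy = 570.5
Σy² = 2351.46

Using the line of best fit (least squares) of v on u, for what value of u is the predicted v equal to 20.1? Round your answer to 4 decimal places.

4.9371

Sxx = Σx² − (Σx)²/n = 140 − 112 = 28
Sxy = Σxy − (Σx)(Σy)/n = 570.5 − 448 = 122.5
b = Sxy/Sxx = 122.5/28 = 4.375
a = ȳ − b·x̄ = 16 − 4.375·4 = -1.5
Set a + b·x = 20.1: x = (20.1 − (-1.5)) / 4.375 = 4.937143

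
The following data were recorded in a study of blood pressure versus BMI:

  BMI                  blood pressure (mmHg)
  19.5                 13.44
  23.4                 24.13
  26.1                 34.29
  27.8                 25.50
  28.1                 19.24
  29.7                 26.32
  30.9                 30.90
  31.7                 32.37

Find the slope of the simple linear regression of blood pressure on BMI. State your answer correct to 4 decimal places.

n = 8, Σx = 217.2, Σy = 206.19, Σxy = 5733.878, Σx² = 6013.26
Sxx = Σx² − (Σx)²/n = 6013.26 − 5896.98 = 116.28
Sxy = Σxy − (Σx)(Σy)/n = 5733.878 − 5598.0585 = 135.8195
b = Sxy/Sxx = 135.8195/116.28 = 1.168038

1.1680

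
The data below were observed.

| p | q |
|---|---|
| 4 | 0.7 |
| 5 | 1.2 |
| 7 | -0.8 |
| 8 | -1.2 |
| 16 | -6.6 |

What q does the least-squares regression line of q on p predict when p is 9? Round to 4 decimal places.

n = 5, Σx = 40, Σy = -6.7, Σxy = -112, Σx² = 410
Sxx = Σx² − (Σx)²/n = 410 − 320 = 90
Sxy = Σxy − (Σx)(Σy)/n = -112 − (-53.6) = -58.4
b = Sxy/Sxx = -58.4/90 = -0.648889
a = ȳ − b·x̄ = -1.34 − (-0.648889)·8 = 3.851111
ŷ(9) = a + b·9 = 3.851111 + (-0.648889)·9 = -1.988889

-1.9889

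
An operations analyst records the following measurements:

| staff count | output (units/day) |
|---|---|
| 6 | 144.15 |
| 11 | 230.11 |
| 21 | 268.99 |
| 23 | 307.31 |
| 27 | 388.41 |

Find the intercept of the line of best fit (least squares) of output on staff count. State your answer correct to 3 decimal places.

93.958

n = 5, Σx = 88, Σy = 1338.97, Σxy = 26600.1, Σx² = 1856
Sxx = Σx² − (Σx)²/n = 1856 − 1548.8 = 307.2
Sxy = Σxy − (Σx)(Σy)/n = 26600.1 − 23565.872 = 3034.228
b = Sxy/Sxx = 3034.228/307.2 = 9.877044
a = ȳ − b·x̄ = 267.794 − 9.877044·17.6 = 93.958021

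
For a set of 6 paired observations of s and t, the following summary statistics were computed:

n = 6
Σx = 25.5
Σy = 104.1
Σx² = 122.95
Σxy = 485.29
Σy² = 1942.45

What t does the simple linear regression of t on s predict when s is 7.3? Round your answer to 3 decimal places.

Sxx = Σx² − (Σx)²/n = 122.95 − 108.375 = 14.575
Sxy = Σxy − (Σx)(Σy)/n = 485.29 − 442.425 = 42.865
b = Sxy/Sxx = 42.865/14.575 = 2.940995
a = ȳ − b·x̄ = 17.35 − 2.940995·4.25 = 4.850772
ŷ(7.3) = a + b·7.3 = 4.850772 + 2.940995·7.3 = 26.320034

26.320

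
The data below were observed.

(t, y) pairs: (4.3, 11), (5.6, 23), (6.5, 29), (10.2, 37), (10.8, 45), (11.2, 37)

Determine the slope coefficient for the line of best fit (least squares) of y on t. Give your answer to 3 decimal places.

n = 6, Σx = 48.6, Σy = 182, Σxy = 1642.4, Σx² = 438.22
Sxx = Σx² − (Σx)²/n = 438.22 − 393.66 = 44.56
Sxy = Σxy − (Σx)(Σy)/n = 1642.4 − 1474.2 = 168.2
b = Sxy/Sxx = 168.2/44.56 = 3.774686

3.775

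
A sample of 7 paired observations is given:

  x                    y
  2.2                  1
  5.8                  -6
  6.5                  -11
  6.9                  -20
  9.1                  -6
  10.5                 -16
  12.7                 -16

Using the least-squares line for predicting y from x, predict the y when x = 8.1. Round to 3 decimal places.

n = 7, Σx = 53.7, Σy = -74, Σxy = -667.9, Σx² = 482.69
Sxx = Σx² − (Σx)²/n = 482.69 − 411.955714 = 70.734286
Sxy = Σxy − (Σx)(Σy)/n = -667.9 − (-567.685714) = -100.214286
b = Sxy/Sxx = -100.214286/70.734286 = -1.416771
a = ȳ − b·x̄ = -10.571429 − (-1.416771)·7.671429 = 0.297229
ŷ(8.1) = a + b·8.1 = 0.297229 + (-1.416771)·8.1 = -11.178616

-11.179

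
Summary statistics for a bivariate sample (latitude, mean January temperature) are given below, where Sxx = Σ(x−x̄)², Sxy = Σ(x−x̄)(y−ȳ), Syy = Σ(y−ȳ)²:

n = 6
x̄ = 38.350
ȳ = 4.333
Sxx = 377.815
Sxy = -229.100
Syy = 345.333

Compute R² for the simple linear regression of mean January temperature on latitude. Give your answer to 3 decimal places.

0.402

R² = Sxy²/(Sxx·Syy) = (-229.1)²/(377.815·345.333) = 0.402284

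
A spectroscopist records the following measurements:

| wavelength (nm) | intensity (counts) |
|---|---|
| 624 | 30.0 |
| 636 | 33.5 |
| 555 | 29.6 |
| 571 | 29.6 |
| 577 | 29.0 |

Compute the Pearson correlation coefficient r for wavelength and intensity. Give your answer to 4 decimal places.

0.7506

n = 5, Σx = 2963, Σy = 151.7, Σxy = 90088.6, Σx² = 1760867, Σy² = 4615.57
Sxx = Σx² − (Σx)²/n = 1760867 − 1755873.8 = 4993.2
Sxy = Σxy − (Σx)(Σy)/n = 90088.6 − 89897.42 = 191.18
Syy = Σy² − (Σy)²/n = 4615.57 − 4602.578 = 12.992
r = Sxy/√(Sxx·Syy) = 191.18/√(64871.6544) = 191.18/254.699145 = 0.750611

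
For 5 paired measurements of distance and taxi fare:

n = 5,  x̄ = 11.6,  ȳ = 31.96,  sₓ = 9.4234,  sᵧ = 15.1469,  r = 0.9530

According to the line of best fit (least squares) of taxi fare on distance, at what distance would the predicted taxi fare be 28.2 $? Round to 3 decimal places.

9.145

b = r · sᵧ/sₓ = 0.953 · 15.1469/9.4234 = 1.531825
a = ȳ − b·x̄ = 31.96 − 1.531825·11.6 = 14.190835
Set a + b·x = 28.2: x = (28.2 − 14.190835) / 1.531825 = 9.145411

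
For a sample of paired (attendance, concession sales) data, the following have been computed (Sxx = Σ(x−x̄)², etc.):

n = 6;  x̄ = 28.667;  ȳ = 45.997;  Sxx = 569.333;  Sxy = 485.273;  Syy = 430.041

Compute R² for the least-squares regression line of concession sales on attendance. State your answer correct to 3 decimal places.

0.962

R² = Sxy²/(Sxx·Syy) = (485.273)²/(569.333·430.041) = 0.961825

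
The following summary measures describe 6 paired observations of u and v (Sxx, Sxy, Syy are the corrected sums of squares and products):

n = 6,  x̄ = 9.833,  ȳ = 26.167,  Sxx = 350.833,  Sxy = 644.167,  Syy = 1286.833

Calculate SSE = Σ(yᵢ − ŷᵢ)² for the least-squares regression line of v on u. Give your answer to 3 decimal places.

104.073

b = Sxy/Sxx = 644.167/350.833 = 1.836107
SSE = Syy − b·Sxy = 1286.833 − 1.836107·644.167 = 104.073328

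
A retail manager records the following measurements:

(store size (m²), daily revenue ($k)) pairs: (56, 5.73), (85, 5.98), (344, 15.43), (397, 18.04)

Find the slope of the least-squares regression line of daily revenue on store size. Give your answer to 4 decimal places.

n = 4, Σx = 882, Σy = 45.18, Σxy = 13298.98, Σx² = 286306
Sxx = Σx² − (Σx)²/n = 286306 − 194481 = 91825
Sxy = Σxy − (Σx)(Σy)/n = 13298.98 − 9962.19 = 3336.79
b = Sxy/Sxx = 3336.79/91825 = 0.036339

0.0363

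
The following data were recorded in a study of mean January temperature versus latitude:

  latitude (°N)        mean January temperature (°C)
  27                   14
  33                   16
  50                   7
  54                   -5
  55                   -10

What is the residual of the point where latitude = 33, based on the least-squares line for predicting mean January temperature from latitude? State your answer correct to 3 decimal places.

n = 5, Σx = 219, Σy = 22, Σxy = 436, Σx² = 10259
Sxx = Σx² − (Σx)²/n = 10259 − 9592.2 = 666.8
Sxy = Σxy − (Σx)(Σy)/n = 436 − 963.6 = -527.6
b = Sxy/Sxx = -527.6/666.8 = -0.791242
a = ȳ − b·x̄ = 4.4 − (-0.791242)·43.8 = 39.056389
ŷ(33) = 39.056389 + (-0.791242)·33 = 12.945411
residual = y − ŷ = 16 − 12.945411 = 3.054589

3.055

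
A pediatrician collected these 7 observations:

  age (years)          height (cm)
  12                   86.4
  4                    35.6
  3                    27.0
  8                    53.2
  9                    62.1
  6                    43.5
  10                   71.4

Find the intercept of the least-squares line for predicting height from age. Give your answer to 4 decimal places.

n = 7, Σx = 52, Σy = 379.2, Σxy = 3219.7, Σx² = 450
Sxx = Σx² − (Σx)²/n = 450 − 386.285714 = 63.714286
Sxy = Σxy − (Σx)(Σy)/n = 3219.7 − 2816.914286 = 402.785714
b = Sxy/Sxx = 402.785714/63.714286 = 6.321749
a = ȳ − b·x̄ = 54.171429 − 6.321749·7.428571 = 7.209865

7.2099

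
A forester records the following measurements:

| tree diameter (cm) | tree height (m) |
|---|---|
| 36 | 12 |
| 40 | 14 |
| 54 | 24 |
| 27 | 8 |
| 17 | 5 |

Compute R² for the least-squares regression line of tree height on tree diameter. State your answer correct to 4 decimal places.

0.9612

n = 5, Σx = 174, Σy = 63, Σxy = 2589, Σx² = 6830, Σy² = 1005
Sxx = Σx² − (Σx)²/n = 6830 − 6055.2 = 774.8
Sxy = Σxy − (Σx)(Σy)/n = 2589 − 2192.4 = 396.6
Syy = Σy² − (Σy)²/n = 1005 − 793.8 = 211.2
R² = Sxy²/(Sxx·Syy) = (396.6)²/(774.8·211.2) = 0.961218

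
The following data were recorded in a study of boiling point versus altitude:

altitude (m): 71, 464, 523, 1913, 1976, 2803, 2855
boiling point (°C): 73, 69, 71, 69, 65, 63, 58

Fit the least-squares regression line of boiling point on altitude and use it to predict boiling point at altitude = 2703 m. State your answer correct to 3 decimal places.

62.094

n = 7, Σx = 10605, Σy = 468, Σxy = 676948, Σx² = 24065845
Sxx = Σx² − (Σx)²/n = 24065845 − 16066575 = 7999270
Sxy = Σxy − (Σx)(Σy)/n = 676948 − 709020 = -32072
b = Sxy/Sxx = -32072/7999270 = -0.004009
a = ȳ − b·x̄ = 66.857143 − (-0.004009)·1515 = 72.931332
ŷ(2703) = a + b·2703 = 72.931332 + (-0.004009)·2703 = 62.094016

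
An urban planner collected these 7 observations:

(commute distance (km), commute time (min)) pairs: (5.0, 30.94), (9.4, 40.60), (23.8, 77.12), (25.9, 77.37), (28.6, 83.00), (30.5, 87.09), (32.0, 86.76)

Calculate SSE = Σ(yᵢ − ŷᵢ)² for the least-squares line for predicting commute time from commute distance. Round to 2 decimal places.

n = 7, Σx = 155.2, Σy = 482.88, Σxy = 12182.044, Σx² = 4122.82, Σy² = 36540.2206
Sxx = Σx² − (Σx)²/n = 4122.82 − 3441.005714 = 681.814286
Sxy = Σxy − (Σx)(Σy)/n = 12182.044 − 10706.139429 = 1475.904571
Syy = Σy² − (Σy)²/n = 36540.2206 − 33310.442057 = 3229.778543
b = Sxy/Sxx = 1475.904571/681.814286 = 2.164672
SSE = Syy − b·Sxy = 3229.778543 − 2.164672·1475.904571 = 34.928641

34.93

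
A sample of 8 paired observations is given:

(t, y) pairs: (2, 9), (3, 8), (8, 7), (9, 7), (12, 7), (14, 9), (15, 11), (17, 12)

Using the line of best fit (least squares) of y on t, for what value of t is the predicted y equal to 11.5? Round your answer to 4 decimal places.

24.5750

n = 8, Σx = 80, Σy = 70, Σxy = 740, Σx² = 1012
Sxx = Σx² − (Σx)²/n = 1012 − 800 = 212
Sxy = Σxy − (Σx)(Σy)/n = 740 − 700 = 40
b = Sxy/Sxx = 40/212 = 0.188679
a = ȳ − b·x̄ = 8.75 − 0.188679·10 = 6.863208
Set a + b·x = 11.5: x = (11.5 − 6.863208) / 0.188679 = 24.575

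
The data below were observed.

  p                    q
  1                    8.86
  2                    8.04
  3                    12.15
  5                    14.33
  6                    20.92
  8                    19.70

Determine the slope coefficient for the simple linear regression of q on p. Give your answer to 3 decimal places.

n = 6, Σx = 25, Σy = 84, Σxy = 416.16, Σx² = 139
Sxx = Σx² − (Σx)²/n = 139 − 104.166667 = 34.833333
Sxy = Σxy − (Σx)(Σy)/n = 416.16 − 350 = 66.16
b = Sxy/Sxx = 66.16/34.833333 = 1.899330

1.899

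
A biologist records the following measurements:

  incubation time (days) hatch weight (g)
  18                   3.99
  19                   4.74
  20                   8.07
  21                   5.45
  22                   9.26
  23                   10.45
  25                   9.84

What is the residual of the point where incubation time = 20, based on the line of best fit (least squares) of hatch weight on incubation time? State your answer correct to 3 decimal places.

1.739

n = 7, Σx = 148, Σy = 51.8, Σxy = 1127.8, Σx² = 3164
Sxx = Σx² − (Σx)²/n = 3164 − 3129.142857 = 34.857143
Sxy = Σxy − (Σx)(Σy)/n = 1127.8 − 1095.2 = 32.6
b = Sxy/Sxx = 32.6/34.857143 = 0.935246
a = ȳ − b·x̄ = 7.4 − 0.935246·21.142857 = -12.373770
ŷ(20) = -12.373770 + 0.935246·20 = 6.331148
residual = y − ŷ = 8.07 − 6.331148 = 1.738852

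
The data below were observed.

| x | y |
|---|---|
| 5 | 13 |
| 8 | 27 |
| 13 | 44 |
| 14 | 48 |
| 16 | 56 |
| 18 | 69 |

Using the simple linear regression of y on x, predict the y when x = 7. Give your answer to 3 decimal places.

n = 6, Σx = 74, Σy = 257, Σxy = 3663, Σx² = 1034
Sxx = Σx² − (Σx)²/n = 1034 − 912.666667 = 121.333333
Sxy = Σxy − (Σx)(Σy)/n = 3663 − 3169.666667 = 493.333333
b = Sxy/Sxx = 493.333333/121.333333 = 4.065934
a = ȳ − b·x̄ = 42.833333 − 4.065934·12.333333 = -7.313187
ŷ(7) = a + b·7 = -7.313187 + 4.065934·7 = 21.148352

21.148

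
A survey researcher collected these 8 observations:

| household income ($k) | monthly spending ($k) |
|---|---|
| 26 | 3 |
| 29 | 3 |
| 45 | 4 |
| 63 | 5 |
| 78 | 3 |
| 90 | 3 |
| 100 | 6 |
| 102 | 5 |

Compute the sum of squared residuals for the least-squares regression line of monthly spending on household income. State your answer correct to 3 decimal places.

6.939

n = 8, Σx = 533, Σy = 32, Σxy = 2274, Σx² = 42099, Σy² = 138
Sxx = Σx² − (Σx)²/n = 42099 − 35511.125 = 6587.875
Sxy = Σxy − (Σx)(Σy)/n = 2274 − 2132 = 142
Syy = Σy² − (Σy)²/n = 138 − 128 = 10
b = Sxy/Sxx = 142/6587.875 = 0.021555
SSE = Syy − b·Sxy = 10 − 0.021555·142 = 6.939225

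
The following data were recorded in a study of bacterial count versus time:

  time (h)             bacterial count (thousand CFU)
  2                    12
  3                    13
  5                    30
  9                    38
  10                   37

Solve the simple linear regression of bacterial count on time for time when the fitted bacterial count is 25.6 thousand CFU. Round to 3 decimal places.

n = 5, Σx = 29, Σy = 130, Σxy = 925, Σx² = 219
Sxx = Σx² − (Σx)²/n = 219 − 168.2 = 50.8
Sxy = Σxy − (Σx)(Σy)/n = 925 − 754 = 171
b = Sxy/Sxx = 171/50.8 = 3.366142
a = ȳ − b·x̄ = 26 − 3.366142·5.8 = 6.476378
Set a + b·x = 25.6: x = (25.6 − 6.476378) / 3.366142 = 5.681170

5.681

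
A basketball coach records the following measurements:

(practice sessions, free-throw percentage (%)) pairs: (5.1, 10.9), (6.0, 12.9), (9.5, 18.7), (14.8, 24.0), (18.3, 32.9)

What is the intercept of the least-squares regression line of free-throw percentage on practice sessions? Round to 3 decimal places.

3.258

n = 5, Σx = 53.7, Σy = 99.4, Σxy = 1267.91, Σx² = 706.19
Sxx = Σx² − (Σx)²/n = 706.19 − 576.738 = 129.452
Sxy = Σxy − (Σx)(Σy)/n = 1267.91 − 1067.556 = 200.354
b = Sxy/Sxx = 200.354/129.452 = 1.547709
a = ȳ − b·x̄ = 19.88 − 1.547709·10.74 = 3.257607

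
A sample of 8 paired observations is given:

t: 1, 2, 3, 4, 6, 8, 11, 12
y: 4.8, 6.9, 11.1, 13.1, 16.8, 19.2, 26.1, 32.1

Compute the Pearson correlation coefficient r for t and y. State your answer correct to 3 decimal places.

0.988

n = 8, Σx = 47, Σy = 130.1, Σxy = 1031, Σx² = 395, Σy² = 2727.97
Sxx = Σx² − (Σx)²/n = 395 − 276.125 = 118.875
Sxy = Σxy − (Σx)(Σy)/n = 1031 − 764.3375 = 266.6625
Syy = Σy² − (Σy)²/n = 2727.97 − 2115.75125 = 612.21875
r = Sxy/√(Sxx·Syy) = 266.6625/√(72777.503906) = 266.6625/269.773060 = 0.988470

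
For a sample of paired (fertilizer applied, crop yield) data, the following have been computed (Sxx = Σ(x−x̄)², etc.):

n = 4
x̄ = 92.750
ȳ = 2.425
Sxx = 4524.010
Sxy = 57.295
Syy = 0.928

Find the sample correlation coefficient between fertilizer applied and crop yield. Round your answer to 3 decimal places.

r = Sxy/√(Sxx·Syy) = 57.295/√(4198.28128) = 57.295/64.794145 = 0.884262

0.884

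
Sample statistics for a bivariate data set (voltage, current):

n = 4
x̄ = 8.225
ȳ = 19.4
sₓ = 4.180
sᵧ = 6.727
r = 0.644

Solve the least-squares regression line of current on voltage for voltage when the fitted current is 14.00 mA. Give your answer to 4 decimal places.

b = r · sᵧ/sₓ = 0.644 · 6.727/4.18 = 1.036409
a = ȳ − b·x̄ = 19.4 − 1.036409·8.225 = 10.875539
Set a + b·x = 14.00: x = (14.00 − 10.875539) / 1.036409 = 3.014700

3.0147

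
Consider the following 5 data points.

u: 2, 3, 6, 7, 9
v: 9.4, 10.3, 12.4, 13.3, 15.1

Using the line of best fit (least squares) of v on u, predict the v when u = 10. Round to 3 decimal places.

15.758

n = 5, Σx = 27, Σy = 60.5, Σxy = 353.1, Σx² = 179
Sxx = Σx² − (Σx)²/n = 179 − 145.8 = 33.2
Sxy = Σxy − (Σx)(Σy)/n = 353.1 − 326.7 = 26.4
b = Sxy/Sxx = 26.4/33.2 = 0.795181
a = ȳ − b·x̄ = 12.1 − 0.795181·5.4 = 7.806024
ŷ(10) = a + b·10 = 7.806024 + 0.795181·10 = 15.757831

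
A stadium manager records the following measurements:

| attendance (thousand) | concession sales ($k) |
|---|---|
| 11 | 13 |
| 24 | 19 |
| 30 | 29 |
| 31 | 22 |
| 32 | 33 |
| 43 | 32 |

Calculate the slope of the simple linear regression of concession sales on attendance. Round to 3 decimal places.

0.655

n = 6, Σx = 171, Σy = 148, Σxy = 4583, Σx² = 5431
Sxx = Σx² − (Σx)²/n = 5431 − 4873.5 = 557.5
Sxy = Σxy − (Σx)(Σy)/n = 4583 − 4218 = 365
b = Sxy/Sxx = 365/557.5 = 0.654709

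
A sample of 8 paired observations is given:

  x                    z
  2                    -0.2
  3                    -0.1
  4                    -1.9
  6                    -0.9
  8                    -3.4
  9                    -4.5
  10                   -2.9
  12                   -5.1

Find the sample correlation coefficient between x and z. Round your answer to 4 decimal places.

n = 8, Σx = 54, Σy = -19, Σxy = -171.6, Σx² = 454, Σy² = 70.7
Sxx = Σx² − (Σx)²/n = 454 − 364.5 = 89.5
Sxy = Σxy − (Σx)(Σy)/n = -171.6 − (-128.25) = -43.35
Syy = Σy² − (Σy)²/n = 70.7 − 45.125 = 25.575
r = Sxy/√(Sxx·Syy) = -43.35/√(2288.9625) = -43.35/47.843103 = -0.906087

-0.9061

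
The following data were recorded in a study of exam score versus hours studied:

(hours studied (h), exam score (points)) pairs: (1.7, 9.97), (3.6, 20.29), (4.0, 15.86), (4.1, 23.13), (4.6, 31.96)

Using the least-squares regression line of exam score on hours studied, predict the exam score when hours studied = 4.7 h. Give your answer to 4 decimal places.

n = 5, Σx = 18, Σy = 101.21, Σxy = 395.282, Σx² = 69.82
Sxx = Σx² − (Σx)²/n = 69.82 − 64.8 = 5.02
Sxy = Σxy − (Σx)(Σy)/n = 395.282 − 364.356 = 30.926
b = Sxy/Sxx = 30.926/5.02 = 6.160558
a = ȳ − b·x̄ = 20.242 − 6.160558·3.6 = -1.936008
ŷ(4.7) = a + b·4.7 = -1.936008 + 6.160558·4.7 = 27.018614

27.0186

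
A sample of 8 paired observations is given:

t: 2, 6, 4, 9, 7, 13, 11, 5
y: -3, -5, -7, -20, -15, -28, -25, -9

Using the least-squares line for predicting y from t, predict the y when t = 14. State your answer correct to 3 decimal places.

-31.029

n = 8, Σx = 57, Σy = -112, Σxy = -1033, Σx² = 501
Sxx = Σx² − (Σx)²/n = 501 − 406.125 = 94.875
Sxy = Σxy − (Σx)(Σy)/n = -1033 − (-798) = -235
b = Sxy/Sxx = -235/94.875 = -2.476943
a = ȳ − b·x̄ = -14 − (-2.476943)·7.125 = 3.648221
ŷ(14) = a + b·14 = 3.648221 + (-2.476943)·14 = -31.028986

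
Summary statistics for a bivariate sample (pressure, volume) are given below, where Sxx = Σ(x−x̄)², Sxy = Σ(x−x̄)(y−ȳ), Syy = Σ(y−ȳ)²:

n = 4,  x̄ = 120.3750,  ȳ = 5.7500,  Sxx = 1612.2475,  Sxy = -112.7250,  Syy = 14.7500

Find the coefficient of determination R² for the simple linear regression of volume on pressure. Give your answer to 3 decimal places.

R² = Sxy²/(Sxx·Syy) = (-112.725)²/(1612.2475·14.75) = 0.534339

0.534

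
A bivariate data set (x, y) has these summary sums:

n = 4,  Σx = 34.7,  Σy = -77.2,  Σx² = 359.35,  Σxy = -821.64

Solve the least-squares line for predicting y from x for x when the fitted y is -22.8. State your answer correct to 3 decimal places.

Sxx = Σx² − (Σx)²/n = 359.35 − 301.0225 = 58.3275
Sxy = Σxy − (Σx)(Σy)/n = -821.64 − (-669.71) = -151.93
b = Sxy/Sxx = -151.93/58.3275 = -2.604775
a = ȳ − b·x̄ = -19.3 − (-2.604775)·8.675 = 3.296421
Set a + b·x = -22.8: x = (-22.8 − 3.296421) / (-2.604775) = 10.018686

10.019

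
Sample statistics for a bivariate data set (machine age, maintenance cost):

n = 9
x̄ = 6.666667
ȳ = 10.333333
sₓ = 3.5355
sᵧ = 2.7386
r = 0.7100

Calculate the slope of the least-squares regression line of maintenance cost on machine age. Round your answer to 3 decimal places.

0.550

b = r · sᵧ/sₓ = 0.71 · 2.7386/3.5355 = 0.549966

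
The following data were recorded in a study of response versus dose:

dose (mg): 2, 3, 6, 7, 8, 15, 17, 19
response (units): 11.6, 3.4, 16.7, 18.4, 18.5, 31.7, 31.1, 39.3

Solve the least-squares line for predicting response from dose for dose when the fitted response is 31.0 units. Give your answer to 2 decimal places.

n = 8, Σx = 77, Σy = 170.7, Σxy = 2161.3, Σx² = 1037
Sxx = Σx² − (Σx)²/n = 1037 − 741.125 = 295.875
Sxy = Σxy − (Σx)(Σy)/n = 2161.3 − 1642.9875 = 518.3125
b = Sxy/Sxx = 518.3125/295.875 = 1.751796
a = ȳ − b·x̄ = 21.3375 − 1.751796·9.625 = 4.476468
Set a + b·x = 31.0: x = (31.0 − 4.476468) / 1.751796 = 15.140769

15.14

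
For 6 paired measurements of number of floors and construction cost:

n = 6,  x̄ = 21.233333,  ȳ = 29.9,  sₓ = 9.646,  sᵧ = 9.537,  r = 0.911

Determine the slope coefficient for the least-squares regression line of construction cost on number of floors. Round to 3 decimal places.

0.901

b = r · sᵧ/sₓ = 0.911 · 9.537/9.646 = 0.900706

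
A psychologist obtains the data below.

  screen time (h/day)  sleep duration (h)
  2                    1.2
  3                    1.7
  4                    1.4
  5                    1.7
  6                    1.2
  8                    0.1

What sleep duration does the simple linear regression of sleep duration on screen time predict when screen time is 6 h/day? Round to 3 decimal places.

n = 6, Σx = 28, Σy = 7.3, Σxy = 29.6, Σx² = 154
Sxx = Σx² − (Σx)²/n = 154 − 130.666667 = 23.333333
Sxy = Σxy − (Σx)(Σy)/n = 29.6 − 34.066667 = -4.466667
b = Sxy/Sxx = -4.466667/23.333333 = -0.191429
a = ȳ − b·x̄ = 1.216667 − (-0.191429)·4.666667 = 2.11
ŷ(6) = a + b·6 = 2.11 + (-0.191429)·6 = 0.961429

0.961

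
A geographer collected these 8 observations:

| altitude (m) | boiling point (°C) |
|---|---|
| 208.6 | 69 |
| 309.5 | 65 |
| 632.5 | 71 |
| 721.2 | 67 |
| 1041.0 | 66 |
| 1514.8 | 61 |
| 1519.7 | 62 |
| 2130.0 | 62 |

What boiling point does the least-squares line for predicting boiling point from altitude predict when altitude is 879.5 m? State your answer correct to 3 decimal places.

n = 8, Σx = 8077.3, Σy = 523, Σxy = 515129, Σx² = 11284178.03
Sxx = Σx² − (Σx)²/n = 11284178.03 − 8155346.91125 = 3128831.11875
Sxy = Σxy − (Σx)(Σy)/n = 515129 − 528053.4875 = -12924.4875
b = Sxy/Sxx = -12924.4875/3128831.11875 = -0.004131
a = ȳ − b·x̄ = 65.375 − (-0.004131)·1009.6625 = 69.545685
ŷ(879.5) = a + b·879.5 = 69.545685 + (-0.004131)·879.5 = 65.912672

65.913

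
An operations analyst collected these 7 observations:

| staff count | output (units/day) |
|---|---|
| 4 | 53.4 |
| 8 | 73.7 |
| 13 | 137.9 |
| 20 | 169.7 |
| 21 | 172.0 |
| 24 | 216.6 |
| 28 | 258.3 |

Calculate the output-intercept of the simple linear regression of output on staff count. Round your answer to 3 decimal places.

15.518

n = 7, Σx = 118, Σy = 1081.6, Σxy = 22032.7, Σx² = 2450
Sxx = Σx² − (Σx)²/n = 2450 − 1989.142857 = 460.857143
Sxy = Σxy − (Σx)(Σy)/n = 22032.7 − 18232.685714 = 3800.014286
b = Sxy/Sxx = 3800.014286/460.857143 = 8.245536
a = ȳ − b·x̄ = 154.514286 − 8.245536·16.857143 = 15.518103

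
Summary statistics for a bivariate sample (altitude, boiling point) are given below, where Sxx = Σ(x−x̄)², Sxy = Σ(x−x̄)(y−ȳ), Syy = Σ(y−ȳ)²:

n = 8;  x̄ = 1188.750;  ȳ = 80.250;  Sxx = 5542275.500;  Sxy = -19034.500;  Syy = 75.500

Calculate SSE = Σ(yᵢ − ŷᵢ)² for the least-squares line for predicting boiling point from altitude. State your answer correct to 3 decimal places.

10.128

b = Sxy/Sxx = -19034.5/5542275.5 = -0.003434
SSE = Syy − b·Sxy = 75.5 − (-0.003434)·(-19034.5) = 10.127539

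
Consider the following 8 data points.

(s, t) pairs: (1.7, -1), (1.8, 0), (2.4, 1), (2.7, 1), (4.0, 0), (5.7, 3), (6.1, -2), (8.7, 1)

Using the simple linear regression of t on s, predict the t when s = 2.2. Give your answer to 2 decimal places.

0.17

n = 8, Σx = 33.1, Σy = 3, Σxy = 17, Σx² = 180.57
Sxx = Σx² − (Σx)²/n = 180.57 − 136.95125 = 43.61875
Sxy = Σxy − (Σx)(Σy)/n = 17 − 12.4125 = 4.5875
b = Sxy/Sxx = 4.5875/43.61875 = 0.105173
a = ȳ − b·x̄ = 0.375 − 0.105173·4.1375 = -0.060152
ŷ(2.2) = a + b·2.2 = -0.060152 + 0.105173·2.2 = 0.171228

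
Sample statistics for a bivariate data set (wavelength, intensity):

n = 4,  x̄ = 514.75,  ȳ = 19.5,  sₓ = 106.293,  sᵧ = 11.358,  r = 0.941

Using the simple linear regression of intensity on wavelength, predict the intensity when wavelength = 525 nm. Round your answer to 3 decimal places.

b = r · sᵧ/sₓ = 0.941 · 11.358/106.293 = 0.100551
a = ȳ − b·x̄ = 19.5 − 0.100551·514.75 = -32.258678
ŷ(525) = a + b·525 = -32.258678 + 0.100551·525 = 20.530649

20.531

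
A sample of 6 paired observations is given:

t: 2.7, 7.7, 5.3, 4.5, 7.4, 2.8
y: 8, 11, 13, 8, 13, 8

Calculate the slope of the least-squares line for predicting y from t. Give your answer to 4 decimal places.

0.8825

n = 6, Σx = 30.4, Σy = 61, Σxy = 329.8, Σx² = 177.52
Sxx = Σx² − (Σx)²/n = 177.52 − 154.026667 = 23.493333
Sxy = Σxy − (Σx)(Σy)/n = 329.8 − 309.066667 = 20.733333
b = Sxy/Sxx = 20.733333/23.493333 = 0.882520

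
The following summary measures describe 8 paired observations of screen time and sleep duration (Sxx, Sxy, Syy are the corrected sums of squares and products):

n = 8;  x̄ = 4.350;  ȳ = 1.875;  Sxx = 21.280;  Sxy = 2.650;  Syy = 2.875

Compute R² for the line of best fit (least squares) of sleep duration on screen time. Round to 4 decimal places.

0.1148

R² = Sxy²/(Sxx·Syy) = (2.65)²/(21.28·2.875) = 0.114784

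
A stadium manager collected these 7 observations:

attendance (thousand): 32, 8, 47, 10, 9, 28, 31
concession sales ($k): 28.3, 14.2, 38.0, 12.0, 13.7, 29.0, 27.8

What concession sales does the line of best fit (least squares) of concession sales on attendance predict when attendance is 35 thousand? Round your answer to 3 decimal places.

n = 7, Σx = 165, Σy = 163, Σxy = 4722.3, Σx² = 5223
Sxx = Σx² − (Σx)²/n = 5223 − 3889.285714 = 1333.714286
Sxy = Σxy − (Σx)(Σy)/n = 4722.3 − 3842.142857 = 880.157143
b = Sxy/Sxx = 880.157143/1333.714286 = 0.659929
a = ȳ − b·x̄ = 23.285714 − 0.659929·23.571429 = 7.730238
ŷ(35) = a + b·35 = 7.730238 + 0.659929·35 = 30.827763

30.828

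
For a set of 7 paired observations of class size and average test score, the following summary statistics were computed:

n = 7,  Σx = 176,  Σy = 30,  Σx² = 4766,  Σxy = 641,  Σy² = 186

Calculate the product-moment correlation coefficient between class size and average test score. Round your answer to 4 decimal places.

Sxx = Σx² − (Σx)²/n = 4766 − 4425.142857 = 340.857143
Sxy = Σxy − (Σx)(Σy)/n = 641 − 754.285714 = -113.285714
Syy = Σy² − (Σy)²/n = 186 − 128.571429 = 57.428571
r = Sxy/√(Sxx·Syy) = -113.285714/√(19574.938776) = -113.285714/139.910467 = -0.809701

-0.8097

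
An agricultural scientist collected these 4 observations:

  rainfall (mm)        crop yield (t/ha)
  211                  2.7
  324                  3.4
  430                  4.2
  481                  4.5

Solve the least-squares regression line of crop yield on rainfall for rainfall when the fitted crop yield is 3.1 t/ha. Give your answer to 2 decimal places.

272.96

n = 4, Σx = 1446, Σy = 14.8, Σxy = 5641.8, Σx² = 565758
Sxx = Σx² − (Σx)²/n = 565758 − 522729 = 43029
Sxy = Σxy − (Σx)(Σy)/n = 5641.8 − 5350.2 = 291.6
b = Sxy/Sxx = 291.6/43029 = 0.006777
a = ȳ − b·x̄ = 3.7 − 0.006777·361.5 = 1.250178
Set a + b·x = 3.1: x = (3.1 − 1.250178) / 0.006777 = 272.962963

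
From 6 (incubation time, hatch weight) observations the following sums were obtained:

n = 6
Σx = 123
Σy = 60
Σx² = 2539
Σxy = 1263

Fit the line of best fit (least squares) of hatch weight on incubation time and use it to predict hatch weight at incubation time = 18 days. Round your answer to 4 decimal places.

5.2857

Sxx = Σx² − (Σx)²/n = 2539 − 2521.5 = 17.5
Sxy = Σxy − (Σx)(Σy)/n = 1263 − 1230 = 33
b = Sxy/Sxx = 33/17.5 = 1.885714
a = ȳ − b·x̄ = 10 − 1.885714·20.5 = -28.657143
ŷ(18) = a + b·18 = -28.657143 + 1.885714·18 = 5.285714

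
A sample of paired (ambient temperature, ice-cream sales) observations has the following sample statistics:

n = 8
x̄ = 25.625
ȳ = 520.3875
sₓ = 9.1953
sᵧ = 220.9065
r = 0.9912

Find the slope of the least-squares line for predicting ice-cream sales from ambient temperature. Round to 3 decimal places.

23.812

b = r · sᵧ/sₓ = 0.9912 · 220.9065/9.1953 = 23.812439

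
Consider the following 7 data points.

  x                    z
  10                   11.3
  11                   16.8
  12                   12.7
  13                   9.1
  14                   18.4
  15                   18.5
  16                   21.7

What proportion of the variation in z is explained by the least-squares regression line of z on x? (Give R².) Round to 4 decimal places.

0.4678

n = 7, Σx = 91, Σy = 108.5, Σxy = 1450.8, Σx² = 1211, Σy² = 1805.73
Sxx = Σx² − (Σx)²/n = 1211 − 1183 = 28
Sxy = Σxy − (Σx)(Σy)/n = 1450.8 − 1410.5 = 40.3
Syy = Σy² − (Σy)²/n = 1805.73 − 1681.75 = 123.98
R² = Sxy²/(Sxx·Syy) = (40.3)²/(28·123.98) = 0.467843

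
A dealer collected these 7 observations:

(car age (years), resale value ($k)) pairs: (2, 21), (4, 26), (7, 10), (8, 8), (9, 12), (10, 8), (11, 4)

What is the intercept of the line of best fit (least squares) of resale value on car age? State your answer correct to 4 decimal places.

28.3851

n = 7, Σx = 51, Σy = 89, Σxy = 512, Σx² = 435
Sxx = Σx² − (Σx)²/n = 435 − 371.571429 = 63.428571
Sxy = Σxy − (Σx)(Σy)/n = 512 − 648.428571 = -136.428571
b = Sxy/Sxx = -136.428571/63.428571 = -2.150901
a = ȳ − b·x̄ = 12.714286 − (-2.150901)·7.285714 = 28.385135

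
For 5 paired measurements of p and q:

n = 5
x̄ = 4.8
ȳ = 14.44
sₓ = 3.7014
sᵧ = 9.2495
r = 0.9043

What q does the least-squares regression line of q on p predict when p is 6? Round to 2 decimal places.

17.15

b = r · sᵧ/sₓ = 0.9043 · 9.2495/3.7014 = 2.259773
a = ȳ − b·x̄ = 14.44 − 2.259773·4.8 = 3.593091
ŷ(6) = a + b·6 = 3.593091 + 2.259773·6 = 17.151727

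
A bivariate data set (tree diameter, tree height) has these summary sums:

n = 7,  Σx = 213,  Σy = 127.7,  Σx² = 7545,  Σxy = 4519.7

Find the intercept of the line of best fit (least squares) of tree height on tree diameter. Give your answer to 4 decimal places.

0.1075

Sxx = Σx² − (Σx)²/n = 7545 − 6481.285714 = 1063.714286
Sxy = Σxy − (Σx)(Σy)/n = 4519.7 − 3885.728571 = 633.971429
b = Sxy/Sxx = 633.971429/1063.714286 = 0.595998
a = ȳ − b·x̄ = 18.242857 − 0.595998·30.428571 = 0.107494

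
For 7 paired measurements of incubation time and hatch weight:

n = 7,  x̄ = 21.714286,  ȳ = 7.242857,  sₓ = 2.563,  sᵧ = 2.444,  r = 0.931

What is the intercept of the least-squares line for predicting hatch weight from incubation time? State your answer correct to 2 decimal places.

-12.03

b = r · sᵧ/sₓ = 0.931 · 2.444/2.563 = 0.887774
a = ȳ − b·x̄ = 7.242857 − 0.887774·21.714286 = -12.034515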